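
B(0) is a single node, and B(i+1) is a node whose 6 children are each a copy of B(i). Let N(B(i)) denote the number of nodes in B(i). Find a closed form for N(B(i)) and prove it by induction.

Claim: N(B(i)) = (6^{i+1} − 1)/5.

Base case: N(B(0)) = 1, and (6^{0+1} − 1)/5 = 1.
Assume N(B(k)) = (6^{k+1} − 1)/5.
Then N(B(k+1)) = 1 + 6N(B(k)) = 1 + 6·(6^{k+1} − 1)/5 = 1 + (6^{k+2} − 6)/5 = (5 + 6^{k+2} − 6)/5 = (6^{k+2} − 1)/5.
By induction, N(B(i)) = (6^{i+1} − 1)/5 for all i ≥ 0.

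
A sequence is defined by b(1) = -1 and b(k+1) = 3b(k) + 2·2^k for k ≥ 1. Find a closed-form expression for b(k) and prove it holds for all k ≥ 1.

Claim: b(k) = 3^k − 2·2^k.

Base case: b(1) = -1, and 3^1 − 2·2^1 = 3 − 4 = -1.
Assume b(j) = 3^j − 2·2^j for some j ≥ 1.
Then b(j+1) = 3b(j) + 2·2^j = 3·(3^j − 2·2^j) + 2·2^j = 3^{j+1} − 6·2^j + 2·2^j = 3^{j+1} − 4·2^j = 3^{j+1} − 2·2^{j+1}.
Hence b(k) = 3^k − 2·2^k for every k ≥ 1, by induction.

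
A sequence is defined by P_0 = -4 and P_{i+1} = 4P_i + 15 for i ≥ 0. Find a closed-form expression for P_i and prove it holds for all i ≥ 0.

Claim: P_i = 4^i − 5.

Base case: P_0 = -4, and 4^0 − 5 = 1 − 5 = -4.
Assume P_m = 4^m − 5 for some m ≥ 0.
Then P_{m+1} = 4P_m + 15 = 4·(4^m − 5) + 15 = 4^{m+1} − 20 + 15 = 4^{m+1} − 5.
Hence P_i = 4^i − 5 for every i ≥ 0, by induction.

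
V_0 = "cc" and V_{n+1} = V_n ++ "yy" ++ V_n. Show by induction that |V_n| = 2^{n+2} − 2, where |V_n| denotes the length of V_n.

Base case: |V_0| = 2, and 2^{0+2} − 2 = 2.
Assume |V_r| = 2^{r+2} − 2.
Then |V_{r+1}| = |V_r| + 2 + |V_r| = 2|V_r| + 2 = 2(2^{r+2} − 2) + 2 = 2^{r+3} − 4 + 2 = 2^{r+3} − 2.
This completes the inductive step, so |V_n| = 2^{n+2} − 2 for all n ≥ 0.

|V_n| = 2^{n+2} − 2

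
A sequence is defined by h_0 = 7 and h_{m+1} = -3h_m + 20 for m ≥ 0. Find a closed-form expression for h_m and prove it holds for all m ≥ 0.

Claim: h_m = 2·(-3)^m + 5.

Base case: h_0 = 7, and 2·(-3)^0 + 5 = 2 + 5 = 7.
Assume h_j = 2·(-3)^j + 5 for some j ≥ 0.
Then h_{j+1} = -3h_j + 20 = -3·(2·(-3)^j + 5) + 20 = -6·(-3)^j − 15 + 20 = 2·(-3)^{j+1} + 5.
This completes the inductive step, so h_m = 2·(-3)^m + 5 for all m ≥ 0.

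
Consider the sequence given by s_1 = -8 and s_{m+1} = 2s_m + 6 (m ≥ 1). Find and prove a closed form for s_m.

Claim: s_m = -2^m − 6.

Base case: s_1 = -8, and -2^1 − 6 = -2 − 6 = -8.
Assume s_r = -2^r − 6 for some r ≥ 1.
Then s_{r+1} = 2s_r + 6 = 2·(-2^r − 6) + 6 = -2^{r+1} − 12 + 6 = -2^{r+1} − 6.
This completes the inductive step, so s_m = -2^m − 6 for all m ≥ 1.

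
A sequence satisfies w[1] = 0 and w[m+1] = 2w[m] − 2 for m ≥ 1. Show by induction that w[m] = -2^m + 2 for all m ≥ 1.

Base case: w[1] = 0, and -2^1 + 2 = -2 + 2 = 0.
Assume w[k] = -2^k + 2 for some k ≥ 1.
Then w[k+1] = 2w[k] − 2 = 2·(-2^k + 2) − 2 = -2^{k+1} + 4 − 2 = -2^{k+1} + 2.
This completes the inductive step, so w[m] = -2^m + 2 for all m ≥ 1.

w[m] = -2^m + 2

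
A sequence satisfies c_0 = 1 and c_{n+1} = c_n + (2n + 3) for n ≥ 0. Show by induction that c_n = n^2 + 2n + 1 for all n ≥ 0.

Base case: c_0 = 1, and 0^2 + 2·0 + 1 = 1.
Assume c_r = r^2 + 2r + 1.
Then c_{r+1} = c_r + (2r + 3) = (r^2 + 2r + 1) + (2r + 3) = r^2 + 4r + 4,
and (r+1)^2 + 2·(r+1) + 1 = r^2 + 4r + 4.
By induction, c_n = n^2 + 2n + 1 for all n ≥ 0.

c_n = n^2 + 2n + 1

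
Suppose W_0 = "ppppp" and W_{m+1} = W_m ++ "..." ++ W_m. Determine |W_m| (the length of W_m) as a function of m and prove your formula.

Claim: |W_m| = 2^{m+3} − 3.

Base case: |W_0| = 5, and 2^{0+3} − 3 = 5.
Assume |W_r| = 2^{r+3} − 3.
Then |W_{r+1}| = |W_r| + 3 + |W_r| = 2|W_r| + 3 = 2(2^{r+3} − 3) + 3 = 2^{r+1+3} − 6 + 3 = 2^{r+1+3} − 3.
By induction, |W_m| = 2^{m+3} − 3 for all m ≥ 0.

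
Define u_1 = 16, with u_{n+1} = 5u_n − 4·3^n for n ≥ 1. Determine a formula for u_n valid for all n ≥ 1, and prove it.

Claim: u_n = 2·5^n + 2·3^n.

Base case: u_1 = 16, and 2·5^1 + 2·3^1 = 10 + 6 = 16.
Assume u_r = 2·5^r + 2·3^r for some r ≥ 1.
Then u_{r+1} = 5u_r − 4·3^r = 5·(2·5^r + 2·3^r) − 4·3^r = 2·5^{r+1} + 10·3^r − 4·3^r = 2·5^{r+1} + 6·3^r = 2·5^{r+1} + 2·3^{r+1}.
Hence u_n = 2·5^n + 2·3^n for every n ≥ 1, by induction.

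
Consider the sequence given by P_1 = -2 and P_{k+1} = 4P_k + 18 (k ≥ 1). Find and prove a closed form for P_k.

Claim: P_k = 4^k − 6.

Base case: P_1 = -2, and 4^1 − 6 = 4 − 6 = -2.
Assume P_m = 4^m − 6 for some m ≥ 1.
Then P_{m+1} = 4P_m + 18 = 4·(4^m − 6) + 18 = 4^{m+1} − 24 + 18 = 4^{m+1} − 6.
Hence P_k = 4^k − 6 for every k ≥ 1, by induction.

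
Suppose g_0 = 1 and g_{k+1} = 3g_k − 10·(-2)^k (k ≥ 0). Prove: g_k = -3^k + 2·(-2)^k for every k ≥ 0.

Base case: g_0 = 1, and -3^0 + 2·(-2)^0 = -1 + 2 = 1.
Assume g_j = -3^j + 2·(-2)^j for some j ≥ 0.
Then g_{j+1} = 3g_j − 10·(-2)^j = 3·(-3^j + 2·(-2)^j) − 10·(-2)^j = -3^{j+1} + 6·(-2)^j − 10·(-2)^j = -3^{j+1} − 4·(-2)^j = -3^{j+1} + 2·(-2)^{j+1}.
Hence g_k = -3^k + 2·(-2)^k for every k ≥ 0, by induction.

g_k = -3^k + 2·(-2)^k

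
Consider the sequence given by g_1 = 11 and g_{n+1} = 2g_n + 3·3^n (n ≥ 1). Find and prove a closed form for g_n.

Claim: g_n = 2^n + 3·3^n.

Base case: g_1 = 11, and 2^1 + 3·3^1 = 2 + 9 = 11.
Assume g_r = 2^r + 3·3^r for some r ≥ 1.
Then g_{r+1} = 2g_r + 3·3^r = 2·(2^r + 3·3^r) + 3·3^r = 2^{r+1} + 6·3^r + 3·3^r = 2^{r+1} + 9·3^r = 2^{r+1} + 3·3^{r+1}.
Hence g_n = 2^n + 3·3^n for every n ≥ 1, by induction.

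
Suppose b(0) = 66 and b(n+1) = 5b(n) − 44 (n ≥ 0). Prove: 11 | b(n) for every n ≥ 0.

Base case: b(0) = 66 = 11·6, so 11 | b(0).
Assume 11 | b(m), so b(m) = 11t for some integer t.
Then b(m+1) = 5b(m) − 44 = 5·(11t) − 44 = 11(5t − 4), so 11 | b(m+1).
Hence 11 | b(n) for every n ≥ 0, by induction.

11 | b(n)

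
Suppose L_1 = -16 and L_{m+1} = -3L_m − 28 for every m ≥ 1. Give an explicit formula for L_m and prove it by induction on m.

Claim: L_m = 3·(-3)^m − 7.

Base case: L_1 = -16, and 3·(-3)^1 − 7 = -9 − 7 = -16.
Assume L_j = 3·(-3)^j − 7 for some j ≥ 1.
Then L_{j+1} = -3L_j − 28 = -3·(3·(-3)^j − 7) − 28 = -9·(-3)^j + 21 − 28 = 3·(-3)^{j+1} − 7.
So the formula holds for j+1, and by induction L_m = 3·(-3)^m − 7 for all m ≥ 1.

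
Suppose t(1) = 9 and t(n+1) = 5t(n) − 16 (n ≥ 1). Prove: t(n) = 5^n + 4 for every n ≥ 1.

Base case: t(1) = 9, and 5^1 + 4 = 5 + 4 = 9.
Assume t(r) = 5^r + 4 for some r ≥ 1.
Then t(r+1) = 5t(r) − 16 = 5·(5^r + 4) − 16 = 5^{r+1} + 20 − 16 = 5^{r+1} + 4.
By induction, t(n) = 5^n + 4 for all n ≥ 1.

t(n) = 5^n + 4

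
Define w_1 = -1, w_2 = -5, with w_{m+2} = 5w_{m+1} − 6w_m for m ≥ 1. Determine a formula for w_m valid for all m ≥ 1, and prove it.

Claim: w_m = 2^m − 3^m.

Base cases: w_1 = -1 and 2^1 − 3^1 = -1; w_2 = -5 and 2^2 − 3^2 = -5.
Assume w_j = 2^j − 3^j for all 1 ≤ j ≤ r, where r ≥ 2.
Then w_{r+1} = 5w_r − 6w_{r−1} = 5·(2^r − 3^r) − 6·(2^{r−1} − 3^{r−1}) = (5·2 − 6)2^{r−1} − (5·3 − 6)3^{r−1} = 4·2^{r−1} − 9·3^{r−1} = 2^{r+1} − 3^{r+1}.
Hence w_m = 2^m − 3^m for every m ≥ 1, by strong induction.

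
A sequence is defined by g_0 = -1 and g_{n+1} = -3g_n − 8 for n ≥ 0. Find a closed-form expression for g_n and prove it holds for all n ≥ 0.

Claim: g_n = (-3)^n − 2.

Base case: g_0 = -1, and (-3)^0 − 2 = 1 − 2 = -1.
Assume g_r = (-3)^r − 2 for some r ≥ 0.
Then g_{r+1} = -3g_r − 8 = -3·((-3)^r − 2) − 8 = -3·(-3)^r + 6 − 8 = (-3)^{r+1} − 2.
Hence g_n = (-3)^n − 2 for every n ≥ 0, by induction.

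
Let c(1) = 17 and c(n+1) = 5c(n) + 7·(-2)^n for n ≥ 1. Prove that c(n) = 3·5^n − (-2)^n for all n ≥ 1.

Base case: c(1) = 17, and 3·5^1 − (-2)^1 = 15 + 2 = 17.
Assume c(k) = 3·5^k − (-2)^k for some k ≥ 1.
Then c(k+1) = 5c(k) + 7·(-2)^k = 5·(3·5^k − (-2)^k) + 7·(-2)^k = 3·5^{k+1} − 5·(-2)^k + 7·(-2)^k = 3·5^{k+1} + 2·(-2)^k = 3·5^{k+1} − (-2)^{k+1}.
By induction, c(n) = 3·5^n − (-2)^n for all n ≥ 1.

c(n) = 3·5^n − (-2)^n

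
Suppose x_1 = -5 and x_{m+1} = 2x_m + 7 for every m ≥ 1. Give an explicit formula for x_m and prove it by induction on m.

Claim: x_m = 2^m − 7.

Base case: x_1 = -5, and 2^1 − 7 = 2 − 7 = -5.
Assume x_k = 2^k − 7 for some k ≥ 1.
Then x_{k+1} = 2x_k + 7 = 2·(2^k − 7) + 7 = 2^{k+1} − 14 + 7 = 2^{k+1} − 7.
Hence x_m = 2^m − 7 for every m ≥ 1, by induction.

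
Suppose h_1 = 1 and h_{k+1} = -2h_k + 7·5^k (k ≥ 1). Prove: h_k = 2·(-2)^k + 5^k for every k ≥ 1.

Base case: h_1 = 1, and 2·(-2)^1 + 5^1 = -4 + 5 = 1.
Assume h_m = 2·(-2)^m + 5^m for some m ≥ 1.
Then h_{m+1} = -2h_m + 7·5^m = -2·(2·(-2)^m + 5^m) + 7·5^m = 2·(-2)^{m+1} − 2·5^m + 7·5^m = 2·(-2)^{m+1} + 5·5^m = 2·(-2)^{m+1} + 5^{m+1}.
Hence h_k = 2·(-2)^k + 5^k for every k ≥ 1, by induction.

h_k = 2·(-2)^k + 5^k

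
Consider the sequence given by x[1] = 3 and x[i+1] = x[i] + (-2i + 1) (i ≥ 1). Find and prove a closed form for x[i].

Claim: x[i] = -i^2 + 2i + 2.

Base case: x[1] = 3, and -1^2 + 2·1 + 2 = 3.
Assume x[j] = -j^2 + 2j + 2.
Then x[j+1] = x[j] + (-2j + 1) = (-j^2 + 2j + 2) + (-2j + 1) = -j^2 + 3,
and -(j+1)^2 + 2·(j+1) + 2 = -j^2 + 3.
By induction, x[i] = -i^2 + 2i + 2 for all i ≥ 1.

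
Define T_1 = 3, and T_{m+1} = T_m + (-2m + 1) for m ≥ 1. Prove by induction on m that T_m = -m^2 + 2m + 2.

Base case: T_1 = 3, and -1^2 + 2·1 + 2 = 3.
Assume T_k = -k^2 + 2k + 2.
Then T_{k+1} = T_k + (-2k + 1) = (-k^2 + 2k + 2) + (-2k + 1) = -k^2 + 3,
and -(k+1)^2 + 2·(k+1) + 2 = -k^2 + 3.
By induction, T_m = -m^2 + 2m + 2 for all m ≥ 1.

T_m = -m^2 + 2m + 2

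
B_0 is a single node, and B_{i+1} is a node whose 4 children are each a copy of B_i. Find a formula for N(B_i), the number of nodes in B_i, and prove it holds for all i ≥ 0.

Claim: N(B_i) = (4^{i+1} − 1)/3.

Base case: N(B_0) = 1, and (4^{0+1} − 1)/3 = 1.
Assume N(B_m) = (4^{m+1} − 1)/3.
Then N(B_{m+1}) = 1 + 4N(B_m) = 1 + 4·(4^{m+1} − 1)/3 = 1 + (4^{m+2} − 4)/3 = (3 + 4^{m+2} − 4)/3 = (4^{m+2} − 1)/3.
Hence N(B_i) = (4^{i+1} − 1)/3 for every i ≥ 0, by induction.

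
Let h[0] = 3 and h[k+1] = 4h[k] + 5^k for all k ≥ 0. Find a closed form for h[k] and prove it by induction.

Claim: h[k] = 2·4^k + 5^k.

Base case: h[0] = 3, and 2·4^0 + 5^0 = 2 + 1 = 3.
Assume h[j] = 2·4^j + 5^j for some j ≥ 0.
Then h[j+1] = 4h[j] + 5^j = 4·(2·4^j + 5^j) + 5^j = 2·4^{j+1} + 4·5^j + 5^j = 2·4^{j+1} + 5·5^j = 2·4^{j+1} + 5^{j+1}.
By induction, h[k] = 2·4^k + 5^k for all k ≥ 0.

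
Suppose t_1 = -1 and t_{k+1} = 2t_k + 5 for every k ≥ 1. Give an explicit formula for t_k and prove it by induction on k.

Claim: t_k = 2^{k+1} − 5.

Base case: t_1 = -1, and 2^{1+1} − 5 = 4 − 5 = -1.
Assume t_r = 2^{r+1} − 5 for some r ≥ 1.
Then t_{r+1} = 2t_r + 5 = 2·(2^{r+1} − 5) + 5 = 2^{r+2} − 10 + 5 = 2^{r+2} − 5.
So the formula holds for r+1, and by induction t_k = 2^{k+1} − 5 for all k ≥ 1.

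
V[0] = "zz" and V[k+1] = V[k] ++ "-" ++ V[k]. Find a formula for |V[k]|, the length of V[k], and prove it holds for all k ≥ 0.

Claim: |V[k]| = 3·2^k − 1.

Base case: |V[0]| = 2, and 3·2^0 − 1 = 2.
Assume |V[m]| = 3·2^m − 1.
Then |V[m+1]| = |V[m]| + 1 + |V[m]| = 2|V[m]| + 1 = 2(3·2^m − 1) + 1 = 3·2^{m+1} − 2 + 1 = 3·2^{m+1} − 1.
This completes the inductive step, so |V[k]| = 3·2^k − 1 for all k ≥ 0.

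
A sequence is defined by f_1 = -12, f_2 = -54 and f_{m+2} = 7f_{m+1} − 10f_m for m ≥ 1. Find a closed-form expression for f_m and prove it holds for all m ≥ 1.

Claim: f_m = -2^m − 2·5^m.

Base cases: f_1 = -12 and -2^1 − 2·5^1 = -12; f_2 = -54 and -2^2 − 2·5^2 = -54.
Assume f_j = -2^j − 2·5^j for all 1 ≤ j ≤ k, where k ≥ 2.
Then f_{k+1} = 7f_k − 10f_{k−1} = 7·(-2^k − 2·5^k) − 10·(-2^{k−1} − 2·5^{k−1}) = -(7·2 − 10)2^{k−1} − 2·(7·5 − 10)5^{k−1} = -4·2^{k−1} − 50·5^{k−1} = -2^{k+1} − 2·5^{k+1}.
So the formula holds for k+1, and by strong induction f_m = -2^m − 2·5^m for all m ≥ 1.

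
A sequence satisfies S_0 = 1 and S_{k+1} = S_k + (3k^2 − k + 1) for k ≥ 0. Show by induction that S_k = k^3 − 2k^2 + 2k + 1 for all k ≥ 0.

Base case: S_0 = 1, and 0^3 − 2·0^2 + 2·0 + 1 = 1.
Assume S_m = m^3 − 2m^2 + 2m + 1.
Then S_{m+1} = S_m + (3m^2 − m + 1) = (m^3 − 2m^2 + 2m + 1) + (3m^2 − m + 1) = m^3 + m^2 + m + 2,
and (m+1)^3 − 2·(m+1)^2 + 2·(m+1) + 1 = m^3 + m^2 + m + 2.
This completes the inductive step, so S_k = k^3 − 2k^2 + 2k + 1 for all k ≥ 0.

S_k = k^3 − 2k^2 + 2k + 1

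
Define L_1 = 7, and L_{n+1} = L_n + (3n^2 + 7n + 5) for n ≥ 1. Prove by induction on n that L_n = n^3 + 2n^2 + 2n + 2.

Base case: L_1 = 7, and 1^3 + 2·1^2 + 2·1 + 2 = 7.
Assume L_j = j^3 + 2j^2 + 2j + 2.
Then L_{j+1} = L_j + (3j^2 + 7j + 5) = (j^3 + 2j^2 + 2j + 2) + (3j^2 + 7j + 5) = j^3 + 5j^2 + 9j + 7,
and (j+1)^3 + 2·(j+1)^2 + 2·(j+1) + 2 = j^3 + 5j^2 + 9j + 7.
Hence L_n = n^3 + 2n^2 + 2n + 2 for every n ≥ 1, by induction.

L_n = n^3 + 2n^2 + 2n + 2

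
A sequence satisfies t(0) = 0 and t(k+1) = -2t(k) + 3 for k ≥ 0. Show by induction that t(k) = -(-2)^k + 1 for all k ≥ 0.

Base case: t(0) = 0, and -(-2)^0 + 1 = -1 + 1 = 0.
Assume t(j) = -(-2)^j + 1 for some j ≥ 0.
Then t(j+1) = -2t(j) + 3 = -2·(-(-2)^j + 1) + 3 = 2·(-2)^j − 2 + 3 = -(-2)^{j+1} + 1.
This completes the inductive step, so t(k) = -(-2)^k + 1 for all k ≥ 0.

t(k) = -(-2)^k + 1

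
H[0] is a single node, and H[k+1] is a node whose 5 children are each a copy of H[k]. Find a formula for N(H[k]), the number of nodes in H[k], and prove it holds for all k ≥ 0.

Claim: N(H[k]) = (5^{k+1} − 1)/4.

Base case: N(H[0]) = 1, and (5^{0+1} − 1)/4 = 1.
Assume N(H[j]) = (5^{j+1} − 1)/4.
Then N(H[j+1]) = 1 + 5N(H[j]) = 1 + 5·(5^{j+1} − 1)/4 = 1 + (5^{j+2} − 5)/4 = (4 + 5^{j+2} − 5)/4 = (5^{j+2} − 1)/4.
This completes the inductive step, so N(H[k]) = (5^{k+1} − 1)/4 for all k ≥ 0.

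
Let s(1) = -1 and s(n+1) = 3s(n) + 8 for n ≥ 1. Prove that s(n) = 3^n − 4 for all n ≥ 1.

Base case: s(1) = -1, and 3^1 − 4 = 3 − 4 = -1.
Assume s(k) = 3^k − 4 for some k ≥ 1.
Then s(k+1) = 3s(k) + 8 = 3·(3^k − 4) + 8 = 3^{k+1} − 12 + 8 = 3^{k+1} − 4.
Hence s(n) = 3^n − 4 for every n ≥ 1, by induction.

s(n) = 3^n − 4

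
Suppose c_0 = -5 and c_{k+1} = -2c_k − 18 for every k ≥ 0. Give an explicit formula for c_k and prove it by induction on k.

Claim: c_k = (-2)^k − 6.

Base case: c_0 = -5, and (-2)^0 − 6 = 1 − 6 = -5.
Assume c_j = (-2)^j − 6 for some j ≥ 0.
Then c_{j+1} = -2c_j − 18 = -2·((-2)^j − 6) − 18 = -2·(-2)^j + 12 − 18 = (-2)^{j+1} − 6.
So the formula holds for j+1, and by induction c_k = (-2)^k − 6 for all k ≥ 0.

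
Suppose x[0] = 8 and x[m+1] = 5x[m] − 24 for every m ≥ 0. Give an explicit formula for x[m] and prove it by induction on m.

Claim: x[m] = 2·5^m + 6.

Base case: x[0] = 8, and 2·5^0 + 6 = 2 + 6 = 8.
Assume x[r] = 2·5^r + 6 for some r ≥ 0.
Then x[r+1] = 5x[r] − 24 = 5·(2·5^r + 6) − 24 = 10·5^r + 30 − 24 = 2·5^{r+1} + 6.
Hence x[m] = 2·5^m + 6 for every m ≥ 0, by induction.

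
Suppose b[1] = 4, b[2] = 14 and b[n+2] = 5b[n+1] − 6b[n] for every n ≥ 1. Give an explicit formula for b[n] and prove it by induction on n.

Claim: b[n] = -2^n + 2·3^n.

Base cases: b[1] = 4 and -2^1 + 2·3^1 = 4; b[2] = 14 and -2^2 + 2·3^2 = 14.
Assume b[i] = -2^i + 2·3^i for all 1 ≤ i ≤ j, where j ≥ 2.
Then b[j+1] = 5b[j] − 6b[j−1] = 5·(-2^j + 2·3^j) − 6·(-2^{j−1} + 2·3^{j−1}) = -(5·2 − 6)2^{j−1} + 2·(5·3 − 6)3^{j−1} = -4·2^{j−1} + 18·3^{j−1} = -2^{j+1} + 2·3^{j+1}.
So the formula holds for j+1, and by strong induction b[n] = -2^n + 2·3^n for all n ≥ 1.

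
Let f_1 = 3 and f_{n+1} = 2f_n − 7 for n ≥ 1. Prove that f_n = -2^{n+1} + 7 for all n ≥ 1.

Base case: f_1 = 3, and -2^{1+1} + 7 = -4 + 7 = 3.
Assume f_r = -2^{r+1} + 7 for some r ≥ 1.
Then f_{r+1} = 2f_r − 7 = 2·(-2^{r+1} + 7) − 7 = -2^{r+2} + 14 − 7 = -2^{r+2} + 7.
So the formula holds for r+1, and by induction f_n = -2^{n+1} + 7 for all n ≥ 1.

f_n = -2^{n+1} + 7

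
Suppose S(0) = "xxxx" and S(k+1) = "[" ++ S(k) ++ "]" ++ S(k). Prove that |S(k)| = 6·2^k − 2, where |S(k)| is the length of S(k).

Base case: |S(0)| = 4, and 6·2^0 − 2 = 4.
Assume |S(r)| = 6·2^r − 2.
Then |S(r+1)| = 1 + |S(r)| + 1 + |S(r)| = 2|S(r)| + 2 = 2(6·2^r − 2) + 2 = 6·2^{r+1} − 4 + 2 = 6·2^{r+1} − 2.
This completes the inductive step, so |S(k)| = 6·2^k − 2 for all k ≥ 0.

|S(k)| = 6·2^k − 2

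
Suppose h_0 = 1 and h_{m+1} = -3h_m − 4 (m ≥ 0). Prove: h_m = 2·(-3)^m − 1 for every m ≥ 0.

Base case: h_0 = 1, and 2·(-3)^0 − 1 = 2 − 1 = 1.
Assume h_j = 2·(-3)^j − 1 for some j ≥ 0.
Then h_{j+1} = -3h_j − 4 = -3·(2·(-3)^j − 1) − 4 = -6·(-3)^j + 3 − 4 = 2·(-3)^{j+1} − 1.
Hence h_m = 2·(-3)^m − 1 for every m ≥ 0, by induction.

h_m = 2·(-3)^m − 1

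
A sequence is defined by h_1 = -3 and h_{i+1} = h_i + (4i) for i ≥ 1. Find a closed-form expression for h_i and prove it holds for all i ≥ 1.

Claim: h_i = 2i^2 − 2i − 3.

Base case: h_1 = -3, and 2·1^2 − 2·1 − 3 = -3.
Assume h_r = 2r^2 − 2r − 3.
Then h_{r+1} = h_r + (4r) = (2r^2 − 2r − 3) + (4r) = 2r^2 + 2r − 3,
and 2·(r+1)^2 − 2·(r+1) − 3 = 2r^2 + 2r − 3.
This completes the inductive step, so h_i = 2i^2 − 2i − 3 for all i ≥ 1.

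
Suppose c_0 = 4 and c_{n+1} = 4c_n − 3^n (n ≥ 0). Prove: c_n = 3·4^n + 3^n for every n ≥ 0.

Base case: c_0 = 4, and 3·4^0 + 3^0 = 3 + 1 = 4.
Assume c_m = 3·4^m + 3^m for some m ≥ 0.
Then c_{m+1} = 4c_m − 3^m = 4·(3·4^m + 3^m) − 3^m = 3·4^{m+1} + 4·3^m − 3^m = 3·4^{m+1} + 3·3^m = 3·4^{m+1} + 3^{m+1}.
Hence c_n = 3·4^n + 3^n for every n ≥ 0, by induction.

c_n = 3·4^n + 3^n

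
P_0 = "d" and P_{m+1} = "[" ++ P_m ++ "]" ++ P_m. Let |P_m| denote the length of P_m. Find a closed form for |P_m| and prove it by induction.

Claim: |P_m| = 3·2^m − 2.

Base case: |P_0| = 1, and 3·2^0 − 2 = 1.
Assume |P_k| = 3·2^k − 2.
Then |P_{k+1}| = 1 + |P_k| + 1 + |P_k| = 2|P_k| + 2 = 2(3·2^k − 2) + 2 = 3·2^{k+1} − 4 + 2 = 3·2^{k+1} − 2.
Hence |P_m| = 3·2^m − 2 for every m ≥ 0, by induction.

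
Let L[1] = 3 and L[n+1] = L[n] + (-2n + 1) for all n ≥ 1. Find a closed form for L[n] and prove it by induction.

Claim: L[n] = -n^2 + 2n + 2.

Base case: L[1] = 3, and -1^2 + 2·1 + 2 = 3.
Assume L[j] = -j^2 + 2j + 2.
Then L[j+1] = L[j] + (-2j + 1) = (-j^2 + 2j + 2) + (-2j + 1) = -j^2 + 3,
and -(j+1)^2 + 2·(j+1) + 2 = -j^2 + 3.
This completes the inductive step, so L[n] = -n^2 + 2n + 2 for all n ≥ 1.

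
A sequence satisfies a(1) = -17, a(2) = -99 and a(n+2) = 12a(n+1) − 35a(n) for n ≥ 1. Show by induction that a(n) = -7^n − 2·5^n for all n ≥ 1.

Base cases: a(1) = -17 and -7^1 − 2·5^1 = -17; a(2) = -99 and -7^2 − 2·5^2 = -99.
Assume a(j) = -7^j − 2·5^j for all 1 ≤ j ≤ r, where r ≥ 2.
Then a(r+1) = 12a(r) − 35a(r−1) = 12·(-7^r − 2·5^r) − 35·(-7^{r−1} − 2·5^{r−1}) = -(12·7 − 35)7^{r−1} − 2·(12·5 − 35)5^{r−1} = -49·7^{r−1} − 50·5^{r−1} = -7^{r+1} − 2·5^{r+1}.
So the formula holds for r+1, and by strong induction a(n) = -7^n − 2·5^n for all n ≥ 1.

a(n) = -7^n − 2·5^n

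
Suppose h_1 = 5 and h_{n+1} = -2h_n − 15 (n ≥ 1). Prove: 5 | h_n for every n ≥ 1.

Base case: h_1 = 5 = 5·1, so 5 | h_1.
Assume 5 | h_r, so h_r = 5t for some integer t.
Then h_{r+1} = -2h_r − 15 = -2·(5t) − 15 = 5(-2t − 3), so 5 | h_{r+1}.
So the property holds for r+1, and by induction 5 | h_n for all n ≥ 1.

5 | h_n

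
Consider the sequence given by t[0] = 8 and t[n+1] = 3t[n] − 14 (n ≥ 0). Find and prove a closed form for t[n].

Claim: t[n] = 3^n + 7.

Base case: t[0] = 8, and 3^0 + 7 = 1 + 7 = 8.
Assume t[k] = 3^k + 7 for some k ≥ 0.
Then t[k+1] = 3t[k] − 14 = 3·(3^k + 7) − 14 = 3^{k+1} + 21 − 14 = 3^{k+1} + 7.
Hence t[n] = 3^n + 7 for every n ≥ 0, by induction.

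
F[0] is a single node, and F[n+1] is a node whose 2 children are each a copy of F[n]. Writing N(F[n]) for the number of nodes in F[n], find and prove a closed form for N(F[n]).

Claim: N(F[n]) = 2^{n+1} − 1.

Base case: N(F[0]) = 1, and 2^{0+1} − 1 = 1.
Assume N(F[k]) = 2^{k+1} − 1.
Then N(F[k+1]) = 1 + 2N(F[k]) = 1 + 2(2^{k+1} − 1) = 2^{k+2} − 2 + 1 = 2^{k+2} − 1.
Hence N(F[n]) = 2^{n+1} − 1 for every n ≥ 0, by induction.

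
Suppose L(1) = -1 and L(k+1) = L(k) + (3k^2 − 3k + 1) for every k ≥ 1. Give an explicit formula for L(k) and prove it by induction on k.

Claim: L(k) = k^3 − 3k^2 + 3k − 2.

Base case: L(1) = -1, and 1^3 − 3·1^2 + 3·1 − 2 = -1.
Assume L(j) = j^3 − 3j^2 + 3j − 2.
Then L(j+1) = L(j) + (3j^2 − 3j + 1) = (j^3 − 3j^2 + 3j − 2) + (3j^2 − 3j + 1) = j^3 − 1,
and (j+1)^3 − 3·(j+1)^2 + 3·(j+1) − 2 = j^3 − 1.
This completes the inductive step, so L(k) = k^3 − 3k^2 + 3k − 2 for all k ≥ 1.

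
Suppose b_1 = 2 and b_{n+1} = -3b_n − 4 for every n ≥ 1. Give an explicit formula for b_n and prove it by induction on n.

Claim: b_n = -(-3)^n − 1.

Base case: b_1 = 2, and -(-3)^1 − 1 = 3 − 1 = 2.
Assume b_m = -(-3)^m − 1 for some m ≥ 1.
Then b_{m+1} = -3b_m − 4 = -3·(-(-3)^m − 1) − 4 = 3·(-3)^m + 3 − 4 = -(-3)^{m+1} − 1.
This completes the inductive step, so b_n = -(-3)^n − 1 for all n ≥ 1.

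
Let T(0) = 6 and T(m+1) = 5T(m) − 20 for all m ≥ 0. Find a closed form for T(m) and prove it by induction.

Claim: T(m) = 5^m + 5.

Base case: T(0) = 6, and 5^0 + 5 = 1 + 5 = 6.
Assume T(j) = 5^j + 5 for some j ≥ 0.
Then T(j+1) = 5T(j) − 20 = 5·(5^j + 5) − 20 = 5^{j+1} + 25 − 20 = 5^{j+1} + 5.
So the formula holds for j+1, and by induction T(m) = 5^m + 5 for all m ≥ 0.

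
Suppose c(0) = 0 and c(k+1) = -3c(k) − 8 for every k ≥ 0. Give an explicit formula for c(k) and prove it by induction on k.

Claim: c(k) = 2·(-3)^k − 2.

Base case: c(0) = 0, and 2·(-3)^0 − 2 = 2 − 2 = 0.
Assume c(j) = 2·(-3)^j − 2 for some j ≥ 0.
Then c(j+1) = -3c(j) − 8 = -3·(2·(-3)^j − 2) − 8 = -6·(-3)^j + 6 − 8 = 2·(-3)^{j+1} − 2.
Hence c(k) = 2·(-3)^k − 2 for every k ≥ 0, by induction.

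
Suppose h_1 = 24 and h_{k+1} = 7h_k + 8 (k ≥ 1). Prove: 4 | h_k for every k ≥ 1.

Base case: h_1 = 24 = 4·6, so 4 | h_1.
Assume 4 | h_r, so h_r = 4t for some integer t.
Then h_{r+1} = 7h_r + 8 = 7·(4t) + 8 = 4(7t + 2), so 4 | h_{r+1}.
Hence 4 | h_k for every k ≥ 1, by induction.

4 | h_k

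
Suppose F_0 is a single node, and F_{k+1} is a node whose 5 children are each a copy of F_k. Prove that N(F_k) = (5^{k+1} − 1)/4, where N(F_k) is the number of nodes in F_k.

Base case: N(F_0) = 1, and (5^{0+1} − 1)/4 = 1.
Assume N(F_r) = (5^{r+1} − 1)/4.
Then N(F_{r+1}) = 1 + 5N(F_r) = 1 + 5·(5^{r+1} − 1)/4 = 1 + (5^{r+2} − 5)/4 = (4 + 5^{r+2} − 5)/4 = (5^{r+2} − 1)/4.
So the formula holds for r+1, and by induction N(F_k) = (5^{k+1} − 1)/4 for all k ≥ 0.

N(F_k) = (5^{k+1} − 1)/4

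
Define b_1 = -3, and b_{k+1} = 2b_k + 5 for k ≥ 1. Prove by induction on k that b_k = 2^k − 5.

Base case: b_1 = -3, and 2^1 − 5 = 2 − 5 = -3.
Assume b_j = 2^j − 5 for some j ≥ 1.
Then b_{j+1} = 2b_j + 5 = 2·(2^j − 5) + 5 = 2^{j+1} − 10 + 5 = 2^{j+1} − 5.
By induction, b_k = 2^k − 5 for all k ≥ 1.

b_k = 2^k − 5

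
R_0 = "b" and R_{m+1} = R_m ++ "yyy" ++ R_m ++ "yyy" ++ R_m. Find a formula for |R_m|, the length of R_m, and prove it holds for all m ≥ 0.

Claim: |R_m| = 4·3^m − 3.

Base case: |R_0| = 1, and 4·3^0 − 3 = 1.
Assume |R_j| = 4·3^j − 3.
Then |R_{j+1}| = 3|R_j| + 6 = 3(4·3^j − 3) + 6 = 4·3^{j+1} − 9 + 6 = 4·3^{j+1} − 3.
Hence |R_m| = 4·3^m − 3 for every m ≥ 0, by induction.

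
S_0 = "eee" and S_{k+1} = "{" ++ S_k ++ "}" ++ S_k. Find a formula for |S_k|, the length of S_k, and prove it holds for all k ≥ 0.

Claim: |S_k| = 5·2^k − 2.

Base case: |S_0| = 3, and 5·2^0 − 2 = 3.
Assume |S_r| = 5·2^r − 2.
Then |S_{r+1}| = 1 + |S_r| + 1 + |S_r| = 2|S_r| + 2 = 2(5·2^r − 2) + 2 = 5·2^{r+1} − 4 + 2 = 5·2^{r+1} − 2.
By induction, |S_k| = 5·2^k − 2 for all k ≥ 0.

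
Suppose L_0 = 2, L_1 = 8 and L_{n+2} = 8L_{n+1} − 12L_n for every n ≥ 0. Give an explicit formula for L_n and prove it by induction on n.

Claim: L_n = 6^n + 2^n.

Base cases: L_0 = 2 and 6^0 + 2^0 = 2; L_1 = 8 and 6^1 + 2^1 = 8.
Assume L_i = 6^i + 2^i for all 0 ≤ i ≤ j, where j ≥ 1.
Then L_{j+1} = 8L_j − 12L_{j−1} = 8·(6^j + 2^j) − 12·(6^{j−1} + 2^{j−1}) = (8·6 − 12)6^{j−1} + (8·2 − 12)2^{j−1} = 36·6^{j−1} + 4·2^{j−1} = 6^{j+1} + 2^{j+1}.
Hence L_n = 6^n + 2^n for every n ≥ 0, by strong induction.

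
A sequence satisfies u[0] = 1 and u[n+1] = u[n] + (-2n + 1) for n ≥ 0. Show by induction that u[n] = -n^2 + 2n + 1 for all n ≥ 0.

Base case: u[0] = 1, and -0^2 + 2·0 + 1 = 1.
Assume u[j] = -j^2 + 2j + 1.
Then u[j+1] = u[j] + (-2j + 1) = (-j^2 + 2j + 1) + (-2j + 1) = -j^2 + 2,
and -(j+1)^2 + 2·(j+1) + 1 = -j^2 + 2.
Hence u[n] = -n^2 + 2n + 1 for every n ≥ 0, by induction.

u[n] = -n^2 + 2n + 1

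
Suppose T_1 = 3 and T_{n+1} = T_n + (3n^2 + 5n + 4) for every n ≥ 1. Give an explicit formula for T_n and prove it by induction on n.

Claim: T_n = n^3 + n^2 + 2n − 1.

Base case: T_1 = 3, and 1^3 + 1^2 + 2·1 − 1 = 3.
Assume T_m = m^3 + m^2 + 2m − 1.
Then T_{m+1} = T_m + (3m^2 + 5m + 4) = (m^3 + m^2 + 2m − 1) + (3m^2 + 5m + 4) = m^3 + 4m^2 + 7m + 3,
and (m+1)^3 + (m+1)^2 + 2·(m+1) − 1 = m^3 + 4m^2 + 7m + 3.
By induction, T_n = n^3 + n^2 + 2n − 1 for all n ≥ 1.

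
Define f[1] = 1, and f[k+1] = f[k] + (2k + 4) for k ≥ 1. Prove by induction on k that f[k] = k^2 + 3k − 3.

Base case: f[1] = 1, and 1^2 + 3·1 − 3 = 1.
Assume f[m] = m^2 + 3m − 3.
Then f[m+1] = f[m] + (2m + 4) = (m^2 + 3m − 3) + (2m + 4) = m^2 + 5m + 1,
and (m+1)^2 + 3·(m+1) − 3 = m^2 + 5m + 1.
By induction, f[k] = k^2 + 3k − 3 for all k ≥ 1.

f[k] = k^2 + 3k − 3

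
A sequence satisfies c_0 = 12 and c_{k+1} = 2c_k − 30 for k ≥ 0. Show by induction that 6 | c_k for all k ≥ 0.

Base case: c_0 = 12 = 6·2, so 6 | c_0.
Assume 6 | c_m, so c_m = 6t for some integer t.
Then c_{m+1} = 2c_m − 30 = 2·(6t) − 30 = 6(2t − 5), so 6 | c_{m+1}.
By induction, 6 | c_k for all k ≥ 0.

6 | c_k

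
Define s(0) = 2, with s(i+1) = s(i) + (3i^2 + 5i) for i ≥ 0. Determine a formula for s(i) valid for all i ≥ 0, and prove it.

Claim: s(i) = i^3 + i^2 − 2i + 2.

Base case: s(0) = 2, and 0^3 + 0^2 − 2·0 + 2 = 2.
Assume s(j) = j^3 + j^2 − 2j + 2.
Then s(j+1) = s(j) + (3j^2 + 5j) = (j^3 + j^2 − 2j + 2) + (3j^2 + 5j) = j^3 + 4j^2 + 3j + 2,
and (j+1)^3 + (j+1)^2 − 2·(j+1) + 2 = j^3 + 4j^2 + 3j + 2.
Hence s(i) = i^3 + i^2 − 2i + 2 for every i ≥ 0, by induction.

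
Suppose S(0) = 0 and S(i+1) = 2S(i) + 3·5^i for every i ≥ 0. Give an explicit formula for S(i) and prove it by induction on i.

Claim: S(i) = -2^i + 5^i.

Base case: S(0) = 0, and -2^0 + 5^0 = -1 + 1 = 0.
Assume S(m) = -2^m + 5^m for some m ≥ 0.
Then S(m+1) = 2S(m) + 3·5^m = 2·(-2^m + 5^m) + 3·5^m = -2^{m+1} + 2·5^m + 3·5^m = -2^{m+1} + 5·5^m = -2^{m+1} + 5^{m+1}.
This completes the inductive step, so S(i) = -2^i + 5^i for all i ≥ 0.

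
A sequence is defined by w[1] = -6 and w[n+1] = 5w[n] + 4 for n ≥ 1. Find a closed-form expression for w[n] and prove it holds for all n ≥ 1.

Claim: w[n] = -5^n − 1.

Base case: w[1] = -6, and -5^1 − 1 = -5 − 1 = -6.
Assume w[m] = -5^m − 1 for some m ≥ 1.
Then w[m+1] = 5w[m] + 4 = 5·(-5^m − 1) + 4 = -5^{m+1} − 5 + 4 = -5^{m+1} − 1.
So the formula holds for m+1, and by induction w[n] = -5^n − 1 for all n ≥ 1.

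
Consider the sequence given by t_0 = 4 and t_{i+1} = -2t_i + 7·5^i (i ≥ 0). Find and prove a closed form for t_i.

Claim: t_i = 3·(-2)^i + 5^i.

Base case: t_0 = 4, and 3·(-2)^0 + 5^0 = 3 + 1 = 4.
Assume t_k = 3·(-2)^k + 5^k for some k ≥ 0.
Then t_{k+1} = -2t_k + 7·5^k = -2·(3·(-2)^k + 5^k) + 7·5^k = 3·(-2)^{k+1} − 2·5^k + 7·5^k = 3·(-2)^{k+1} + 5·5^k = 3·(-2)^{k+1} + 5^{k+1}.
So the formula holds for k+1, and by induction t_i = 3·(-2)^i + 5^i for all i ≥ 0.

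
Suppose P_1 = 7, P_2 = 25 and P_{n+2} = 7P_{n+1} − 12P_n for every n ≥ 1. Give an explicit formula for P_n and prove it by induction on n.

Claim: P_n = 4^n + 3^n.

Base cases: P_1 = 7 and 4^1 + 3^1 = 7; P_2 = 25 and 4^2 + 3^2 = 25.
Assume P_j = 4^j + 3^j for all 1 ≤ j ≤ r, where r ≥ 2.
Then P_{r+1} = 7P_r − 12P_{r−1} = 7·(4^r + 3^r) − 12·(4^{r−1} + 3^{r−1}) = (7·4 − 12)4^{r−1} + (7·3 − 12)3^{r−1} = 16·4^{r−1} + 9·3^{r−1} = 4^{r+1} + 3^{r+1}.
Hence P_n = 4^n + 3^n for every n ≥ 1, by strong induction.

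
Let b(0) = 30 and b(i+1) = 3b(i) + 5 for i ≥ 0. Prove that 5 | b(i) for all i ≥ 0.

Base case: b(0) = 30 = 5·6, so 5 | b(0).
Assume 5 | b(m), so b(m) = 5t for some integer t.
Then b(m+1) = 3b(m) + 5 = 3·(5t) + 5 = 5(3t + 1), so 5 | b(m+1).
This completes the inductive step, so 5 | b(i) for all i ≥ 0.

5 | b(i)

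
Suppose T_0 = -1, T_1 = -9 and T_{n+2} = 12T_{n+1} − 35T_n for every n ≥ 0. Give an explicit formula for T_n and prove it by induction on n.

Claim: T_n = 5^n − 2·7^n.

Base cases: T_0 = -1 and 5^0 − 2·7^0 = -1; T_1 = -9 and 5^1 − 2·7^1 = -9.
Assume T_j = 5^j − 2·7^j for all 0 ≤ j ≤ m, where m ≥ 1.
Then T_{m+1} = 12T_m − 35T_{m−1} = 12·(5^m − 2·7^m) − 35·(5^{m−1} − 2·7^{m−1}) = (12·5 − 35)5^{m−1} − 2·(12·7 − 35)7^{m−1} = 25·5^{m−1} − 98·7^{m−1} = 5^{m+1} − 2·7^{m+1}.
Hence T_n = 5^n − 2·7^n for every n ≥ 0, by strong induction.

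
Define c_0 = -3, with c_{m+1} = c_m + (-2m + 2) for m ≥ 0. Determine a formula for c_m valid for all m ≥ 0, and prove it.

Claim: c_m = -m^2 + 3m − 3.

Base case: c_0 = -3, and -0^2 + 3·0 − 3 = -3.
Assume c_r = -r^2 + 3r − 3.
Then c_{r+1} = c_r + (-2r + 2) = (-r^2 + 3r − 3) + (-2r + 2) = -r^2 + r − 1,
and -(r+1)^2 + 3·(r+1) − 3 = -r^2 + r − 1.
This completes the inductive step, so c_m = -m^2 + 3m − 3 for all m ≥ 0.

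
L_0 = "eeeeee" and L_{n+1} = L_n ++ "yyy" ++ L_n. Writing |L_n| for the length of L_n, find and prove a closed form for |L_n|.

Claim: |L_n| = 9·2^n − 3.

Base case: |L_0| = 6, and 9·2^0 − 3 = 6.
Assume |L_j| = 9·2^j − 3.
Then |L_{j+1}| = |L_j| + 3 + |L_j| = 2|L_j| + 3 = 2(9·2^j − 3) + 3 = 9·2^{j+1} − 6 + 3 = 9·2^{j+1} − 3.
Hence |L_n| = 9·2^n − 3 for every n ≥ 0, by induction.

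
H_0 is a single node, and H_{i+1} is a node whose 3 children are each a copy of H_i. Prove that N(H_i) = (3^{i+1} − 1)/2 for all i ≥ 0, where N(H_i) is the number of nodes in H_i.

Base case: N(H_0) = 1, and (3^{0+1} − 1)/2 = 1.
Assume N(H_j) = (3^{j+1} − 1)/2.
Then N(H_{j+1}) = 1 + 3N(H_j) = 1 + 3·(3^{j+1} − 1)/2 = 1 + (3^{j+2} − 3)/2 = (2 + 3^{j+2} − 3)/2 = (3^{j+2} − 1)/2.
So the formula holds for j+1, and by induction N(H_i) = (3^{i+1} − 1)/2 for all i ≥ 0.

N(H_i) = (3^{i+1} − 1)/2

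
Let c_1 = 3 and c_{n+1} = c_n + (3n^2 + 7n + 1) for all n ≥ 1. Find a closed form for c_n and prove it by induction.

Claim: c_n = n^3 + 2n^2 − 2n + 2.

Base case: c_1 = 3, and 1^3 + 2·1^2 − 2·1 + 2 = 3.
Assume c_k = k^3 + 2k^2 − 2k + 2.
Then c_{k+1} = c_k + (3k^2 + 7k + 1) = (k^3 + 2k^2 − 2k + 2) + (3k^2 + 7k + 1) = k^3 + 5k^2 + 5k + 3,
and (k+1)^3 + 2·(k+1)^2 − 2·(k+1) + 2 = k^3 + 5k^2 + 5k + 3.
By induction, c_n = n^3 + 2n^2 − 2n + 2 for all n ≥ 1.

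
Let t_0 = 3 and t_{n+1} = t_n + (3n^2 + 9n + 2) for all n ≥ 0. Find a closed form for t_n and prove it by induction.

Claim: t_n = n^3 + 3n^2 − 2n + 3.

Base case: t_0 = 3, and 0^3 + 3·0^2 − 2·0 + 3 = 3.
Assume t_k = k^3 + 3k^2 − 2k + 3.
Then t_{k+1} = t_k + (3k^2 + 9k + 2) = (k^3 + 3k^2 − 2k + 3) + (3k^2 + 9k + 2) = k^3 + 6k^2 + 7k + 5,
and (k+1)^3 + 3·(k+1)^2 − 2·(k+1) + 3 = k^3 + 6k^2 + 7k + 5.
Hence t_n = n^3 + 3n^2 − 2n + 3 for every n ≥ 0, by induction.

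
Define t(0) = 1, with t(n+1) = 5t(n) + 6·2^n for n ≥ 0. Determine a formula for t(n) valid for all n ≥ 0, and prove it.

Claim: t(n) = 3·5^n − 2·2^n.

Base case: t(0) = 1, and 3·5^0 − 2·2^0 = 3 − 2 = 1.
Assume t(m) = 3·5^m − 2·2^m for some m ≥ 0.
Then t(m+1) = 5t(m) + 6·2^m = 5·(3·5^m − 2·2^m) + 6·2^m = 3·5^{m+1} − 10·2^m + 6·2^m = 3·5^{m+1} − 4·2^m = 3·5^{m+1} − 2·2^{m+1}.
This completes the inductive step, so t(n) = 3·5^n − 2·2^n for all n ≥ 0.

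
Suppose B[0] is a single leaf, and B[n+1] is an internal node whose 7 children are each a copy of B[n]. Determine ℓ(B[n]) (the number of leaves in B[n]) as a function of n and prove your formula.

Claim: ℓ(B[n]) = 7^n.

Base case: ℓ(B[0]) = 1, and 7^0 = 1.
Assume ℓ(B[r]) = 7^r.
Then ℓ(B[r+1]) = 7·ℓ(B[r]) = 7·7^r = 7^{r+1}.
This completes the inductive step, so ℓ(B[n]) = 7^n for all n ≥ 0.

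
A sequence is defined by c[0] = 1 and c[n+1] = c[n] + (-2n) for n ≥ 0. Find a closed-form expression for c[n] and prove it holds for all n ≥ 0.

Claim: c[n] = -n^2 + n + 1.

Base case: c[0] = 1, and -0^2 + 0 + 1 = 1.
Assume c[k] = -k^2 + k + 1.
Then c[k+1] = c[k] + (-2k) = (-k^2 + k + 1) + (-2k) = -k^2 − k + 1,
and -(k+1)^2 + (k+1) + 1 = -k^2 − k + 1.
This completes the inductive step, so c[n] = -n^2 + n + 1 for all n ≥ 0.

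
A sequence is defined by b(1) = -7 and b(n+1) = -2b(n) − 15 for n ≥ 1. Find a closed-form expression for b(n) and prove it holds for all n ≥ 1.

Claim: b(n) = (-2)^n − 5.

Base case: b(1) = -7, and (-2)^1 − 5 = -2 − 5 = -7.
Assume b(k) = (-2)^k − 5 for some k ≥ 1.
Then b(k+1) = -2b(k) − 15 = -2·((-2)^k − 5) − 15 = -2·(-2)^k + 10 − 15 = (-2)^{k+1} − 5.
By induction, b(n) = (-2)^n − 5 for all n ≥ 1.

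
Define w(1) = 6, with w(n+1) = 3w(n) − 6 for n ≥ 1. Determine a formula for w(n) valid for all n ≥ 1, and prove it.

Claim: w(n) = 3^n + 3.

Base case: w(1) = 6, and 3^1 + 3 = 3 + 3 = 6.
Assume w(m) = 3^m + 3 for some m ≥ 1.
Then w(m+1) = 3w(m) − 6 = 3·(3^m + 3) − 6 = 3^{m+1} + 9 − 6 = 3^{m+1} + 3.
This completes the inductive step, so w(n) = 3^n + 3 for all n ≥ 1.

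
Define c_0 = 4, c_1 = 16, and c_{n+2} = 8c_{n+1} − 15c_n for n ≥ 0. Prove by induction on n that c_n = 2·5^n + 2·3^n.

Base cases: c_0 = 4 and 2·5^0 + 2·3^0 = 4; c_1 = 16 and 2·5^1 + 2·3^1 = 16.
Assume c_j = 2·5^j + 2·3^j for all 0 ≤ j ≤ k, where k ≥ 1.
Then c_{k+1} = 8c_k − 15c_{k−1} = 8·(2·5^k + 2·3^k) − 15·(2·5^{k−1} + 2·3^{k−1}) = 2·(8·5 − 15)5^{k−1} + 2·(8·3 − 15)3^{k−1} = 50·5^{k−1} + 18·3^{k−1} = 2·5^{k+1} + 2·3^{k+1}.
By strong induction, c_n = 2·5^n + 2·3^n for all n ≥ 0.

c_n = 2·5^n + 2·3^n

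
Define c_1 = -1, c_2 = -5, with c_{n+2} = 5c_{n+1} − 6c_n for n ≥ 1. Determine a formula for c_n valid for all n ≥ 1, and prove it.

Claim: c_n = 2^n − 3^n.

Base cases: c_1 = -1 and 2^1 − 3^1 = -1; c_2 = -5 and 2^2 − 3^2 = -5.
Assume c_j = 2^j − 3^j for all 1 ≤ j ≤ k, where k ≥ 2.
Then c_{k+1} = 5c_k − 6c_{k−1} = 5·(2^k − 3^k) − 6·(2^{k−1} − 3^{k−1}) = (5·2 − 6)2^{k−1} − (5·3 − 6)3^{k−1} = 4·2^{k−1} − 9·3^{k−1} = 2^{k+1} − 3^{k+1}.
This completes the inductive step, so c_n = 2^n − 3^n for all n ≥ 1.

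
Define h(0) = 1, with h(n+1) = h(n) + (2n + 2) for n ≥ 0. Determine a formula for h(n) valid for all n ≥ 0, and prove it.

Claim: h(n) = n^2 + n + 1.

Base case: h(0) = 1, and 0^2 + 0 + 1 = 1.
Assume h(k) = k^2 + k + 1.
Then h(k+1) = h(k) + (2k + 2) = (k^2 + k + 1) + (2k + 2) = k^2 + 3k + 3,
and (k+1)^2 + (k+1) + 1 = k^2 + 3k + 3.
Hence h(n) = n^2 + n + 1 for every n ≥ 0, by induction.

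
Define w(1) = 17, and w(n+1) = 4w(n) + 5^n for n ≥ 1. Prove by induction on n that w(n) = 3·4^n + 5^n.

Base case: w(1) = 17, and 3·4^1 + 5^1 = 12 + 5 = 17.
Assume w(m) = 3·4^m + 5^m for some m ≥ 1.
Then w(m+1) = 4w(m) + 5^m = 4·(3·4^m + 5^m) + 5^m = 3·4^{m+1} + 4·5^m + 5^m = 3·4^{m+1} + 5·5^m = 3·4^{m+1} + 5^{m+1}.
So the formula holds for m+1, and by induction w(n) = 3·4^n + 5^n for all n ≥ 1.

w(n) = 3·4^n + 5^n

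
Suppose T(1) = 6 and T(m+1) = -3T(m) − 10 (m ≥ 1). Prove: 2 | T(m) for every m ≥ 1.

Base case: T(1) = 6 = 2·3, so 2 | T(1).
Assume 2 | T(j), so T(j) = 2t for some integer t.
Then T(j+1) = -3T(j) − 10 = -3·(2t) − 10 = 2(-3t − 5), so 2 | T(j+1).
So the property holds for j+1, and by induction 2 | T(m) for all m ≥ 1.

2 | T(m)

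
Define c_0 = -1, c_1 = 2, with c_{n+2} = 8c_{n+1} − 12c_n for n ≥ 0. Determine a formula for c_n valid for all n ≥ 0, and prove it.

Claim: c_n = 6^n − 2·2^n.

Base cases: c_0 = -1 and 6^0 − 2·2^0 = -1; c_1 = 2 and 6^1 − 2·2^1 = 2.
Assume c_i = 6^i − 2·2^i for all 0 ≤ i ≤ j, where j ≥ 1.
Then c_{j+1} = 8c_j − 12c_{j−1} = 8·(6^j − 2·2^j) − 12·(6^{j−1} − 2·2^{j−1}) = (8·6 − 12)6^{j−1} − 2·(8·2 − 12)2^{j−1} = 36·6^{j−1} − 8·2^{j−1} = 6^{j+1} − 2·2^{j+1}.
This completes the inductive step, so c_n = 6^n − 2·2^n for all n ≥ 0.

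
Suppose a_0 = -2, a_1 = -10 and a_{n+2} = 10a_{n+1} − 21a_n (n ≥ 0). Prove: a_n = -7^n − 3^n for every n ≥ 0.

Base cases: a_0 = -2 and -7^0 − 3^0 = -2; a_1 = -10 and -7^1 − 3^1 = -10.
Assume a_i = -7^i − 3^i for all 0 ≤ i ≤ j, where j ≥ 1.
Then a_{j+1} = 10a_j − 21a_{j−1} = 10·(-7^j − 3^j) − 21·(-7^{j−1} − 3^{j−1}) = -(10·7 − 21)7^{j−1} − (10·3 − 21)3^{j−1} = -49·7^{j−1} − 9·3^{j−1} = -7^{j+1} − 3^{j+1}.
So the formula holds for j+1, and by strong induction a_n = -7^n − 3^n for all n ≥ 0.

a_n = -7^n − 3^n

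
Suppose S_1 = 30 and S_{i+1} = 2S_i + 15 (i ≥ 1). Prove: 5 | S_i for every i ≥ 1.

Base case: S_1 = 30 = 5·6, so 5 | S_1.
Assume 5 | S_j, so S_j = 5t for some integer t.
Then S_{j+1} = 2S_j + 15 = 2·(5t) + 15 = 5(2t + 3), so 5 | S_{j+1}.
So the property holds for j+1, and by induction 5 | S_i for all i ≥ 1.

5 | S_i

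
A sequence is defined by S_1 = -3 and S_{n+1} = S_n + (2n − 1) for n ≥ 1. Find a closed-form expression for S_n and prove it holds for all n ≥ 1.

Claim: S_n = n^2 − 2n − 2.

Base case: S_1 = -3, and 1^2 − 2·1 − 2 = -3.
Assume S_k = k^2 − 2k − 2.
Then S_{k+1} = S_k + (2k − 1) = (k^2 − 2k − 2) + (2k − 1) = k^2 − 3,
and (k+1)^2 − 2·(k+1) − 2 = k^2 − 3.
This completes the inductive step, so S_n = n^2 − 2n − 2 for all n ≥ 1.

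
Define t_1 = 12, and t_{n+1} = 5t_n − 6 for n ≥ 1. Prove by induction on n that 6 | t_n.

Base case: t_1 = 12 = 6·2, so 6 | t_1.
Assume 6 | t_m, so t_m = 6s for some integer s.
Then t_{m+1} = 5t_m − 6 = 5·(6s) − 6 = 6(5s − 1), so 6 | t_{m+1}.
Hence 6 | t_n for every n ≥ 1, by induction.

6 | t_n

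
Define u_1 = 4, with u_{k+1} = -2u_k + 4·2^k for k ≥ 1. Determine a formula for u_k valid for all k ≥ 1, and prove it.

Claim: u_k = -(-2)^k + 2^k.

Base case: u_1 = 4, and -(-2)^1 + 2^1 = 2 + 2 = 4.
Assume u_j = -(-2)^j + 2^j for some j ≥ 1.
Then u_{j+1} = -2u_j + 4·2^j = -2·(-(-2)^j + 2^j) + 4·2^j = -(-2)^{j+1} − 2·2^j + 4·2^j = -(-2)^{j+1} + 2·2^j = -(-2)^{j+1} + 2^{j+1}.
This completes the inductive step, so u_k = -(-2)^k + 2^k for all k ≥ 1.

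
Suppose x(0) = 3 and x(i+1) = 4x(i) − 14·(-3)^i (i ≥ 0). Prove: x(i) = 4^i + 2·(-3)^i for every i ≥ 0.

Base case: x(0) = 3, and 4^0 + 2·(-3)^0 = 1 + 2 = 3.
Assume x(r) = 4^r + 2·(-3)^r for some r ≥ 0.
Then x(r+1) = 4x(r) − 14·(-3)^r = 4·(4^r + 2·(-3)^r) − 14·(-3)^r = 4^{r+1} + 8·(-3)^r − 14·(-3)^r = 4^{r+1} − 6·(-3)^r = 4^{r+1} + 2·(-3)^{r+1}.
Hence x(i) = 4^i + 2·(-3)^i for every i ≥ 0, by induction.

x(i) = 4^i + 2·(-3)^i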